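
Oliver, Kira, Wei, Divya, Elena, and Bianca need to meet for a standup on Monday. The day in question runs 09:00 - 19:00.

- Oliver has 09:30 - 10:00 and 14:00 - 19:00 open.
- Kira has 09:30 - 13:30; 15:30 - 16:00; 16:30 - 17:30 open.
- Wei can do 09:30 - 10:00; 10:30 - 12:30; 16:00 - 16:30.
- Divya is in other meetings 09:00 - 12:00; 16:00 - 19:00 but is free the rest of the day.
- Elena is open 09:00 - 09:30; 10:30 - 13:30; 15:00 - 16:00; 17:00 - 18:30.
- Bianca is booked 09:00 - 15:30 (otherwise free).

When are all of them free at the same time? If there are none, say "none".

Oliver free: 09:30-10:00, 14:00-19:00.
Kira free: 09:30-13:30, 15:30-16:00, 16:30-17:30.
Wei free: 09:30-10:00, 10:30-12:30, 16:00-16:30.
Divya free: 12:00-16:00 (invert busy blocks within the working day).
Elena free: 09:00-09:30, 10:30-13:30, 15:00-16:00, 17:00-18:30.
Bianca free: 15:30-19:00 (invert busy blocks within the working day).
Oliver ∩ Kira: 09:30-10:00, 15:30-16:00, 16:30-17:30.
Oliver ∩ Kira ∩ Wei: 09:30-10:00.
Oliver ∩ Kira ∩ Wei ∩ Divya: ∅.
Oliver ∩ Kira ∩ Wei ∩ Divya ∩ Elena: ∅.
Oliver ∩ Kira ∩ Wei ∩ Divya ∩ Elena ∩ Bianca: ∅.
There is no time when everyone is free.

none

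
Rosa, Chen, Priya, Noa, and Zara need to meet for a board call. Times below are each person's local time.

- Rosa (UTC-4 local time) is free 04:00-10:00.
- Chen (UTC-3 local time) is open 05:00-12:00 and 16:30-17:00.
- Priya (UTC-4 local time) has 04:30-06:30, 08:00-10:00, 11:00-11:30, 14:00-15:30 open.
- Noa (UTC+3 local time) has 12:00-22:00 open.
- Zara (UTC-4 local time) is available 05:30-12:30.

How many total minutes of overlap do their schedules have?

180

Rosa in UTC: 08:00-14:00 (add 4h to convert from UTC-4).
Chen in UTC: 08:00-15:00, 19:30-20:00 (add 3h to convert from UTC-3).
Priya in UTC: 08:30-10:30, 12:00-14:00, 15:00-15:30, 18:00-19:30 (add 4h to convert from UTC-4).
Noa in UTC: 09:00-19:00 (subtract 3h to convert from UTC+3).
Zara in UTC: 09:30-16:30 (add 4h to convert from UTC-4).
Rosa ∩ Chen: 08:00-14:00.
Rosa ∩ Chen ∩ Priya: 08:30-10:30, 12:00-14:00.
Rosa ∩ Chen ∩ Priya ∩ Noa: 09:00-10:30, 12:00-14:00.
Rosa ∩ Chen ∩ Priya ∩ Noa ∩ Zara: 09:30-10:30, 12:00-14:00.
Summing the common windows: 60 + 120 = 180 minutes.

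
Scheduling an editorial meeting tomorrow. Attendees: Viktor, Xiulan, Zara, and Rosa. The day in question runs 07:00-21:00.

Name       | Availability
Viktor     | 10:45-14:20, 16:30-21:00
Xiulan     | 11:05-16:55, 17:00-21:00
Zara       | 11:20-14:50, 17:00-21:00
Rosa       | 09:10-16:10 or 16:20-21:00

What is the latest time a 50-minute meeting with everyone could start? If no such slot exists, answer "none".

20:10

Viktor ∩ Xiulan: 11:05-14:20, 16:30-16:55, 17:00-21:00.
Viktor ∩ Xiulan ∩ Zara: 11:20-14:20, 17:00-21:00.
Viktor ∩ Xiulan ∩ Zara ∩ Rosa: 11:20-14:20, 17:00-21:00.
The last common window of at least 50 minutes is 17:00-21:00; a 50-minute meeting can start as late as 20:10 and still end by 21:00.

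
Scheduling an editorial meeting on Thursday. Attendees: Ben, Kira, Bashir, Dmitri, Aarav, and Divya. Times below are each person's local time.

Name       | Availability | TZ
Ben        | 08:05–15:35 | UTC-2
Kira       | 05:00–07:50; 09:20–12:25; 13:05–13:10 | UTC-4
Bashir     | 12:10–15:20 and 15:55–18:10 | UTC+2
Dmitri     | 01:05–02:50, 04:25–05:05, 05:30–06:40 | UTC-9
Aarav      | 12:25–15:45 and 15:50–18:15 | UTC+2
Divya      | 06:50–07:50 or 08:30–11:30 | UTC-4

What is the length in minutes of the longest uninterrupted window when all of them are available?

60

Ben in UTC: 10:05-17:35 (add 2h to convert from UTC-2).
Kira in UTC: 09:00-11:50, 13:20-16:25, 17:05-17:10 (add 4h to convert from UTC-4).
Bashir in UTC: 10:10-13:20, 13:55-16:10 (subtract 2h to convert from UTC+2).
Dmitri in UTC: 10:05-11:50, 13:25-14:05, 14:30-15:40 (add 9h to convert from UTC-9).
Aarav in UTC: 10:25-13:45, 13:50-16:15 (subtract 2h to convert from UTC+2).
Divya in UTC: 10:50-11:50, 12:30-15:30 (add 4h to convert from UTC-4).
Ben ∩ Kira: 10:05-11:50, 13:20-16:25, 17:05-17:10.
Ben ∩ Kira ∩ Bashir: 10:10-11:50, 13:55-16:10.
Ben ∩ Kira ∩ Bashir ∩ Dmitri: 10:10-11:50, 13:55-14:05, 14:30-15:40.
Ben ∩ Kira ∩ Bashir ∩ Dmitri ∩ Aarav: 10:25-11:50, 13:55-14:05, 14:30-15:40.
Ben ∩ Kira ∩ Bashir ∩ Dmitri ∩ Aarav ∩ Divya: 10:50-11:50, 13:55-14:05, 14:30-15:30.
The longest is 10:50-11:50 at 60 minutes.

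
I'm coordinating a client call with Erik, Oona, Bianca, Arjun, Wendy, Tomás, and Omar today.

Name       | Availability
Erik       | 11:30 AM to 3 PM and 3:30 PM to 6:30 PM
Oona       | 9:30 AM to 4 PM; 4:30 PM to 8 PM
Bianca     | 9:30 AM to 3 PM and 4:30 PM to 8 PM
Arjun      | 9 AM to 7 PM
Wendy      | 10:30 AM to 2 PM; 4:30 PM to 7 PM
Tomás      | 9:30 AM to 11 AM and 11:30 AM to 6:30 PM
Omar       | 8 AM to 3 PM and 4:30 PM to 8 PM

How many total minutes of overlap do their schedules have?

270

Erik ∩ Oona: 11:30-15:00, 15:30-16:00, 16:30-18:30.
Erik ∩ Oona ∩ Bianca: 11:30-15:00, 16:30-18:30.
Erik ∩ Oona ∩ Bianca ∩ Arjun: 11:30-15:00, 16:30-18:30.
Erik ∩ Oona ∩ Bianca ∩ Arjun ∩ Wendy: 11:30-14:00, 16:30-18:30.
Erik ∩ Oona ∩ Bianca ∩ Arjun ∩ Wendy ∩ Tomás: 11:30-14:00, 16:30-18:30.
Erik ∩ Oona ∩ Bianca ∩ Arjun ∩ Wendy ∩ Tomás ∩ Omar: 11:30-14:00, 16:30-18:30.
So the common availability across everyone is 11:30-14:00, 16:30-18:30.
Summing the common windows: 150 + 120 = 270 minutes.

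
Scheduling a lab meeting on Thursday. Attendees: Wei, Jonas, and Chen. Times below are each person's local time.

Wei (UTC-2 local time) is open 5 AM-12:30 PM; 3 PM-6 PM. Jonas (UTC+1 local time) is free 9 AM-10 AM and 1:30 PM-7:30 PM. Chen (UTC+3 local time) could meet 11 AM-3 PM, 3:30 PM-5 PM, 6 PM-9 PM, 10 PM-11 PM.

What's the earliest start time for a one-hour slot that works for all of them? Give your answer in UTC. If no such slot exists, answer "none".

08:00

Wei in UTC: 07:00-14:30, 17:00-20:00 (add 2h to convert from UTC-2).
Jonas in UTC: 08:00-09:00, 12:30-18:30 (subtract 1h to convert from UTC+1).
Chen in UTC: 08:00-12:00, 12:30-14:00, 15:00-18:00, 19:00-20:00 (subtract 3h to convert from UTC+3).
Wei ∩ Jonas: 08:00-09:00, 12:30-14:30, 17:00-18:30.
Wei ∩ Jonas ∩ Chen: 08:00-09:00, 12:30-14:00, 17:00-18:00.
The first common window of at least 60 minutes is 08:00-09:00, so the earliest start is 08:00.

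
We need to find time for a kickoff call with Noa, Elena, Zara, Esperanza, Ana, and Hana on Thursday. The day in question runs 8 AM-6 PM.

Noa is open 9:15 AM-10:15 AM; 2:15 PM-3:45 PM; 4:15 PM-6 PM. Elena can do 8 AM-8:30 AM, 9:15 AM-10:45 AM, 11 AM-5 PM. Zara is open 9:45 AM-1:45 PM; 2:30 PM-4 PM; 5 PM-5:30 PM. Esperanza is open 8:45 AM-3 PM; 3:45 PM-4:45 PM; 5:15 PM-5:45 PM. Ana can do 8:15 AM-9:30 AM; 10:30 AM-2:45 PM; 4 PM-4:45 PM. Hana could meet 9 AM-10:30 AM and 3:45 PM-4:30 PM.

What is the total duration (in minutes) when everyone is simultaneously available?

Noa ∩ Elena: 09:15-10:15, 14:15-15:45, 16:15-17:00.
Noa ∩ Elena ∩ Zara: 09:45-10:15, 14:30-15:45.
Noa ∩ Elena ∩ Zara ∩ Esperanza: 09:45-10:15, 14:30-15:00.
Noa ∩ Elena ∩ Zara ∩ Esperanza ∩ Ana: 14:30-14:45.
Noa ∩ Elena ∩ Zara ∩ Esperanza ∩ Ana ∩ Hana: ∅.
There is no time when everyone is free.
There is no common window, so the total is 0 minutes.

0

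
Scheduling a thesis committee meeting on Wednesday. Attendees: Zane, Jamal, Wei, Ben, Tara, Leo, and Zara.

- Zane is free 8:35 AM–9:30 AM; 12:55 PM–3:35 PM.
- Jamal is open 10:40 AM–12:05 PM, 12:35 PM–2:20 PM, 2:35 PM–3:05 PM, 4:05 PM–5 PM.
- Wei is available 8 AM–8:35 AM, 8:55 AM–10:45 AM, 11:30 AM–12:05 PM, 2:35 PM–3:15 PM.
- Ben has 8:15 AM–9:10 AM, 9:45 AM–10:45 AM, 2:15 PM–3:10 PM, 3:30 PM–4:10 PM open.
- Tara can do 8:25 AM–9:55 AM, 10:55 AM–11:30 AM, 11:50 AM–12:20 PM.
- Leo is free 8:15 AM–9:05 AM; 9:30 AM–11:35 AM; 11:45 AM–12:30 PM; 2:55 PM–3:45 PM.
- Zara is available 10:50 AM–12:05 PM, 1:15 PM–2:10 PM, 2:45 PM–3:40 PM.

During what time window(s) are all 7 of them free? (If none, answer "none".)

none

Zane ∩ Jamal: 12:55-14:20, 14:35-15:05.
Zane ∩ Jamal ∩ Wei: 14:35-15:05.
Zane ∩ Jamal ∩ Wei ∩ Ben: 14:35-15:05.
Zane ∩ Jamal ∩ Wei ∩ Ben ∩ Tara: ∅.
Zane ∩ Jamal ∩ Wei ∩ Ben ∩ Tara ∩ Leo: ∅.
Zane ∩ Jamal ∩ Wei ∩ Ben ∩ Tara ∩ Leo ∩ Zara: ∅.
There is no time when everyone is free.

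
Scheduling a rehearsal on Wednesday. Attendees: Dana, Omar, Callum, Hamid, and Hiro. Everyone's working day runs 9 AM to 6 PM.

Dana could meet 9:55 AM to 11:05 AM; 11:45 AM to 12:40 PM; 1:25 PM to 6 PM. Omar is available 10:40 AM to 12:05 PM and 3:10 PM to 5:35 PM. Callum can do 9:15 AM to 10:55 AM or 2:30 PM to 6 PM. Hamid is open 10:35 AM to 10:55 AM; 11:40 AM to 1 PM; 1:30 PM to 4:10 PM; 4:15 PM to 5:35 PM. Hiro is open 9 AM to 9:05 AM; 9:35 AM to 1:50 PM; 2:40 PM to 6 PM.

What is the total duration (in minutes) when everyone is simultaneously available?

Dana ∩ Omar: 10:40-11:05, 11:45-12:05, 15:10-17:35.
Dana ∩ Omar ∩ Callum: 10:40-10:55, 15:10-17:35.
Dana ∩ Omar ∩ Callum ∩ Hamid: 10:40-10:55, 15:10-16:10, 16:15-17:35.
Dana ∩ Omar ∩ Callum ∩ Hamid ∩ Hiro: 10:40-10:55, 15:10-16:10, 16:15-17:35.
Those are the intersection windows.
Summing the common windows: 15 + 60 + 80 = 155 minutes.

155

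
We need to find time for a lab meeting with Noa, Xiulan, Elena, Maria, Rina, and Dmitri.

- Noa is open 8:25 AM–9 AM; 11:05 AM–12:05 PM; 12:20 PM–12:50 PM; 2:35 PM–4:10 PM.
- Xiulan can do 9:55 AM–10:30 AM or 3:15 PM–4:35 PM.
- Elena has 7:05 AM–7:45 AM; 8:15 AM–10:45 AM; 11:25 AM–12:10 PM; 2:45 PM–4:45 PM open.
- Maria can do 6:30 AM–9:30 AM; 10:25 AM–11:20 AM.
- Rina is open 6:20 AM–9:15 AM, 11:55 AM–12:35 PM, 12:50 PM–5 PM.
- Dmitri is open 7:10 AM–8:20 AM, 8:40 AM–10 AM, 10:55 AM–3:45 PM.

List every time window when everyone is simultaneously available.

Noa ∩ Xiulan: 15:15-16:10.
Noa ∩ Xiulan ∩ Elena: 15:15-16:10.
Noa ∩ Xiulan ∩ Elena ∩ Maria: ∅.
Noa ∩ Xiulan ∩ Elena ∩ Maria ∩ Rina: ∅.
Noa ∩ Xiulan ∩ Elena ∩ Maria ∩ Rina ∩ Dmitri: ∅.
There is no time when everyone is free.

none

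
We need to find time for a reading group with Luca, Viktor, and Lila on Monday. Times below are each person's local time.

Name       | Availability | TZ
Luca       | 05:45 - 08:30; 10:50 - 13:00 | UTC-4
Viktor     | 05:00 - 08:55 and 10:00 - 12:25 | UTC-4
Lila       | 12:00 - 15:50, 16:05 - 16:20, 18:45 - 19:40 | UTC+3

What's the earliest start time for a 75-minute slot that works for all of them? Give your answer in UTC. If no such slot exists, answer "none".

Luca in UTC: 09:45-12:30, 14:50-17:00 (add 4h to convert from UTC-4).
Viktor in UTC: 09:00-12:55, 14:00-16:25 (add 4h to convert from UTC-4).
Lila in UTC: 09:00-12:50, 13:05-13:20, 15:45-16:40 (subtract 3h to convert from UTC+3).
Luca ∩ Viktor: 09:45-12:30, 14:50-16:25.
Luca ∩ Viktor ∩ Lila: 09:45-12:30, 15:45-16:25.
Those are the intersection windows.
The first common window of at least 75 minutes is 09:45-12:30, so the earliest start is 09:45.

09:45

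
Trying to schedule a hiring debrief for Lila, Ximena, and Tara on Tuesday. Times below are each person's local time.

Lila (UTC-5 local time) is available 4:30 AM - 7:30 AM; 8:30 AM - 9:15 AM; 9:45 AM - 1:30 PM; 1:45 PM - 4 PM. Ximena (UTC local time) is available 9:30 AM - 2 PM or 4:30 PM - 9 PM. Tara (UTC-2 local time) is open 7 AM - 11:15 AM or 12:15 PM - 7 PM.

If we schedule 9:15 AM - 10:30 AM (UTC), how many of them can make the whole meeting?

1

Lila in UTC: 09:30-12:30, 13:30-14:15, 14:45-18:30, 18:45-21:00 (add 5h to convert from UTC-5).
Ximena in UTC: 09:30-14:00, 16:30-21:00.
Tara in UTC: 09:00-13:15, 14:15-21:00 (add 2h to convert from UTC-2).
Tara can make the full 09:15-10:30 slot — that's 1.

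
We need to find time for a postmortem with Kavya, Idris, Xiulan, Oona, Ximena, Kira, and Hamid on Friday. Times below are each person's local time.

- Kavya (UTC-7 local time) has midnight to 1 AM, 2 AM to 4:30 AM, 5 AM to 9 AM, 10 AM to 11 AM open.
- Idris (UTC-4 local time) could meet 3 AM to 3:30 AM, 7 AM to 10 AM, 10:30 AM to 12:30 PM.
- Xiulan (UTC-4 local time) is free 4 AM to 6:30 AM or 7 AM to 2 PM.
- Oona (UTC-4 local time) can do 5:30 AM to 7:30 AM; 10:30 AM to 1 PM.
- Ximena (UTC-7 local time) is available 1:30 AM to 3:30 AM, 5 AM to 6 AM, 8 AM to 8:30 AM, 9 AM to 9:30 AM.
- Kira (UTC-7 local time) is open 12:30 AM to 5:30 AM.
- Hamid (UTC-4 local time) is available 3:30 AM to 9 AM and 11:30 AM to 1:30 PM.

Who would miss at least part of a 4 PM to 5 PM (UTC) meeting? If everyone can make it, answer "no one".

Idris, Kavya, Kira, Ximena

Kavya in UTC: 07:00-08:00, 09:00-11:30, 12:00-16:00, 17:00-18:00 (add 7h to convert from UTC-7).
Idris in UTC: 07:00-07:30, 11:00-14:00, 14:30-16:30 (add 4h to convert from UTC-4).
Xiulan in UTC: 08:00-10:30, 11:00-18:00 (add 4h to convert from UTC-4).
Oona in UTC: 09:30-11:30, 14:30-17:00 (add 4h to convert from UTC-4).
Ximena in UTC: 08:30-10:30, 12:00-13:00, 15:00-15:30, 16:00-16:30 (add 7h to convert from UTC-7).
Kira in UTC: 07:30-12:30 (add 7h to convert from UTC-7).
Hamid in UTC: 07:30-13:00, 15:30-17:30 (add 4h to convert from UTC-4).
Kavya: not fully free for 16:00-17:00. Idris: not fully free for 16:00-17:00. Xiulan: free for 16:00-17:00. Oona: free for 16:00-17:00. Ximena: not fully free for 16:00-17:00. Kira: not fully free for 16:00-17:00. Hamid: free for 16:00-17:00.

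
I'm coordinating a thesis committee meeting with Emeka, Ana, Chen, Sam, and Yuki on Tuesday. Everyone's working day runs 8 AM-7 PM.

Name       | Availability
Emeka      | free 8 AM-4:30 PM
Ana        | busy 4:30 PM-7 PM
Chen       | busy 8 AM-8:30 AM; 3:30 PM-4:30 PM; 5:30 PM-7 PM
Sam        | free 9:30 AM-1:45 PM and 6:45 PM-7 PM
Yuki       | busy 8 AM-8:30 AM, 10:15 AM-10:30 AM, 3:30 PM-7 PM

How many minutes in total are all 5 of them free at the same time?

Emeka free: 08:00-16:30.
Ana free: 08:00-16:30 (invert busy blocks within the working day).
Chen free: 08:30-15:30, 16:30-17:30 (invert busy blocks within the working day).
Sam free: 09:30-13:45, 18:45-19:00.
Yuki free: 08:30-10:15, 10:30-15:30 (invert busy blocks within the working day).
Emeka ∩ Ana: 08:00-16:30.
Emeka ∩ Ana ∩ Chen: 08:30-15:30.
Emeka ∩ Ana ∩ Chen ∩ Sam: 09:30-13:45.
Emeka ∩ Ana ∩ Chen ∩ Sam ∩ Yuki: 09:30-10:15, 10:30-13:45.
Summing the common windows: 45 + 195 = 240 minutes.

240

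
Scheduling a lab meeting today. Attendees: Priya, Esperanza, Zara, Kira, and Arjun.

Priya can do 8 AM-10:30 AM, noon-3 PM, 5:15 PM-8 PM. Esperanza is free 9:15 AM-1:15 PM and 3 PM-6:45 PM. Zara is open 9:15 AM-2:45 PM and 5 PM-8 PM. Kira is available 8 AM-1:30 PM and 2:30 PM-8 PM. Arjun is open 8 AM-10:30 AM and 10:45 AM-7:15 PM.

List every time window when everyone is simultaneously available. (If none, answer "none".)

Priya ∩ Esperanza: 09:15-10:30, 12:00-13:15, 17:15-18:45.
Priya ∩ Esperanza ∩ Zara: 09:15-10:30, 12:00-13:15, 17:15-18:45.
Priya ∩ Esperanza ∩ Zara ∩ Kira: 09:15-10:30, 12:00-13:15, 17:15-18:45.
Priya ∩ Esperanza ∩ Zara ∩ Kira ∩ Arjun: 09:15-10:30, 12:00-13:15, 17:15-18:45.
So the common availability across everyone is 09:15-10:30, 12:00-13:15, 17:15-18:45.

09:15-10:30, 12:00-13:15, 17:15-18:45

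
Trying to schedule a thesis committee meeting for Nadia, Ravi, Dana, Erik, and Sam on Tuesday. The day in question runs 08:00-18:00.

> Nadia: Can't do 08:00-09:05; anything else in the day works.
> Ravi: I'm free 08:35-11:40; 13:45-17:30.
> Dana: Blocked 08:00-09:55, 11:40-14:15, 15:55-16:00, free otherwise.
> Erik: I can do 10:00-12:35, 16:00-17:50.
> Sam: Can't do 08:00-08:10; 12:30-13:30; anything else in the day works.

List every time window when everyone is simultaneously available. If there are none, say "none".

10:00-11:40, 16:00-17:30

Nadia free: 09:05-18:00 (invert busy blocks within the working day).
Ravi free: 08:35-11:40, 13:45-17:30.
Dana free: 09:55-11:40, 14:15-15:55, 16:00-18:00 (invert busy blocks within the working day).
Erik free: 10:00-12:35, 16:00-17:50.
Sam free: 08:10-12:30, 13:30-18:00 (invert busy blocks within the working day).
Nadia ∩ Ravi: 09:05-11:40, 13:45-17:30.
Nadia ∩ Ravi ∩ Dana: 09:55-11:40, 14:15-15:55, 16:00-17:30.
Nadia ∩ Ravi ∩ Dana ∩ Erik: 10:00-11:40, 16:00-17:30.
Nadia ∩ Ravi ∩ Dana ∩ Erik ∩ Sam: 10:00-11:40, 16:00-17:30.
So the common availability across everyone is 10:00-11:40, 16:00-17:30.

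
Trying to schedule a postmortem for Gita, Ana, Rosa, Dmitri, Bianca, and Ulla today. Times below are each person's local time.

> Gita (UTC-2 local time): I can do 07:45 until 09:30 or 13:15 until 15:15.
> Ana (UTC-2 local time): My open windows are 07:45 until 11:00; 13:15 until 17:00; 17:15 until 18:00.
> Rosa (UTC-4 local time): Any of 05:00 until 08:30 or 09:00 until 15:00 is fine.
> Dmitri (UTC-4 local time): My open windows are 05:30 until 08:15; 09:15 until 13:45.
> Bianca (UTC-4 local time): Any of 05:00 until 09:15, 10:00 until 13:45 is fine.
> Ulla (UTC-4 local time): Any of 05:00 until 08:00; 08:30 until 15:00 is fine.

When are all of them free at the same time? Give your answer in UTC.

Gita in UTC: 09:45-11:30, 15:15-17:15 (add 2h to convert from UTC-2).
Ana in UTC: 09:45-13:00, 15:15-19:00, 19:15-20:00 (add 2h to convert from UTC-2).
Rosa in UTC: 09:00-12:30, 13:00-19:00 (add 4h to convert from UTC-4).
Dmitri in UTC: 09:30-12:15, 13:15-17:45 (add 4h to convert from UTC-4).
Bianca in UTC: 09:00-13:15, 14:00-17:45 (add 4h to convert from UTC-4).
Ulla in UTC: 09:00-12:00, 12:30-19:00 (add 4h to convert from UTC-4).
Gita ∩ Ana: 09:45-11:30, 15:15-17:15.
Gita ∩ Ana ∩ Rosa: 09:45-11:30, 15:15-17:15.
Gita ∩ Ana ∩ Rosa ∩ Dmitri: 09:45-11:30, 15:15-17:15.
Gita ∩ Ana ∩ Rosa ∩ Dmitri ∩ Bianca: 09:45-11:30, 15:15-17:15.
Gita ∩ Ana ∩ Rosa ∩ Dmitri ∩ Bianca ∩ Ulla: 09:45-11:30, 15:15-17:15.

09:45-11:30, 15:15-17:15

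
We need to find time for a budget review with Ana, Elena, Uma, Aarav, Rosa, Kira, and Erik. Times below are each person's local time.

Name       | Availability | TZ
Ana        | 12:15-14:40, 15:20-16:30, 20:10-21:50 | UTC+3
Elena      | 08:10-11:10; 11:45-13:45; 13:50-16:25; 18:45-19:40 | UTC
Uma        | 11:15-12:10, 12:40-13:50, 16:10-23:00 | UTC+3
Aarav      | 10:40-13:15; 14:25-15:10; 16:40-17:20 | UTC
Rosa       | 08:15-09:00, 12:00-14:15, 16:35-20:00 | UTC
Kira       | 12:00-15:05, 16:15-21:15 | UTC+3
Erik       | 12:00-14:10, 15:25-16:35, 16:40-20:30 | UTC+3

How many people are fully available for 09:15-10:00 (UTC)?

Ana in UTC: 09:15-11:40, 12:20-13:30, 17:10-18:50 (subtract 3h to convert from UTC+3).
Elena in UTC: 08:10-11:10, 11:45-13:45, 13:50-16:25, 18:45-19:40.
Uma in UTC: 08:15-09:10, 09:40-10:50, 13:10-20:00 (subtract 3h to convert from UTC+3).
Aarav in UTC: 10:40-13:15, 14:25-15:10, 16:40-17:20.
Rosa in UTC: 08:15-09:00, 12:00-14:15, 16:35-20:00.
Kira in UTC: 09:00-12:05, 13:15-18:15 (subtract 3h to convert from UTC+3).
Erik in UTC: 09:00-11:10, 12:25-13:35, 13:40-17:30 (subtract 3h to convert from UTC+3).
Ana, Elena, Kira, and Erik can make the full 09:15-10:00 slot — that's 4.

4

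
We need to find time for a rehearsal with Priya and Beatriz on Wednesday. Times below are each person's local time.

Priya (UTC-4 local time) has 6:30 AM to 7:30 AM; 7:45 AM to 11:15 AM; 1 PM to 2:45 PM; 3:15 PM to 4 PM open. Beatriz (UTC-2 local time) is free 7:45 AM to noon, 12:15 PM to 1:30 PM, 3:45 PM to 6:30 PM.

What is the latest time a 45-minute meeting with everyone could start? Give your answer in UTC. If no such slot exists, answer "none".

19:15

Priya in UTC: 10:30-11:30, 11:45-15:15, 17:00-18:45, 19:15-20:00 (add 4h to convert from UTC-4).
Beatriz in UTC: 09:45-14:00, 14:15-15:30, 17:45-20:30 (add 2h to convert from UTC-2).
Priya ∩ Beatriz: 10:30-11:30, 11:45-14:00, 14:15-15:15, 17:45-18:45, 19:15-20:00.
Those are the intersection windows.
The last common window of at least 45 minutes is 19:15-20:00; a 45-minute meeting can start as late as 19:15 and still end by 20:00.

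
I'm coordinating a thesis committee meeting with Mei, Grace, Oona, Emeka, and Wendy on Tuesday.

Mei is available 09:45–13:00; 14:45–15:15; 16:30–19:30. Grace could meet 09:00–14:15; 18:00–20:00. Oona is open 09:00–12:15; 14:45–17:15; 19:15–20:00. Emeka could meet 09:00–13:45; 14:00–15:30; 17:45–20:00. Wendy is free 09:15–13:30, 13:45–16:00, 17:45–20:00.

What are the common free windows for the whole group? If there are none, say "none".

09:45-12:15, 19:15-19:30

Mei ∩ Grace: 09:45-13:00, 18:00-19:30.
Mei ∩ Grace ∩ Oona: 09:45-12:15, 19:15-19:30.
Mei ∩ Grace ∩ Oona ∩ Emeka: 09:45-12:15, 19:15-19:30.
Mei ∩ Grace ∩ Oona ∩ Emeka ∩ Wendy: 09:45-12:15, 19:15-19:30.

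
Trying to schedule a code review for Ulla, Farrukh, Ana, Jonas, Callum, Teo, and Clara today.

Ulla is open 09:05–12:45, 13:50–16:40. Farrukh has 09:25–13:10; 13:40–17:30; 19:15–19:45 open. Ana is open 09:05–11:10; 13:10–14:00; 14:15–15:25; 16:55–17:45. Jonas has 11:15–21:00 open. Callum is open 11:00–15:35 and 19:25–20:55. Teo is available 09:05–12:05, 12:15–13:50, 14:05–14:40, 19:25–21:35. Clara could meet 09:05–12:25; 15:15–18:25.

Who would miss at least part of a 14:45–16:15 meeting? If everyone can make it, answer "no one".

Ana, Callum, Clara, Teo

Ulla: free for 14:45-16:15. Farrukh: free for 14:45-16:15. Ana: not fully free for 14:45-16:15. Jonas: free for 14:45-16:15. Callum: not fully free for 14:45-16:15. Teo: not fully free for 14:45-16:15. Clara: not fully free for 14:45-16:15.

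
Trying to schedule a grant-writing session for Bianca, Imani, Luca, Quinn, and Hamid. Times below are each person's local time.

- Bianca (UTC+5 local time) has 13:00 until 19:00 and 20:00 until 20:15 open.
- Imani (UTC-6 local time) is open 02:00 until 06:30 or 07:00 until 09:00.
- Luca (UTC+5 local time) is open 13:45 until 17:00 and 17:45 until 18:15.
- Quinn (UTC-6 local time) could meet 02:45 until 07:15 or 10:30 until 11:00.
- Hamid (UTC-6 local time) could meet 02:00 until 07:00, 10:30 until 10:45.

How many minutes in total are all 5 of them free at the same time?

Bianca in UTC: 08:00-14:00, 15:00-15:15 (subtract 5h to convert from UTC+5).
Imani in UTC: 08:00-12:30, 13:00-15:00 (add 6h to convert from UTC-6).
Luca in UTC: 08:45-12:00, 12:45-13:15 (subtract 5h to convert from UTC+5).
Quinn in UTC: 08:45-13:15, 16:30-17:00 (add 6h to convert from UTC-6).
Hamid in UTC: 08:00-13:00, 16:30-16:45 (add 6h to convert from UTC-6).
Bianca ∩ Imani: 08:00-12:30, 13:00-14:00.
Bianca ∩ Imani ∩ Luca: 08:45-12:00, 13:00-13:15.
Bianca ∩ Imani ∩ Luca ∩ Quinn: 08:45-12:00, 13:00-13:15.
Bianca ∩ Imani ∩ Luca ∩ Quinn ∩ Hamid: 08:45-12:00.
So the common availability across everyone is 08:45-12:00.
That's a single block of 195 minutes.

195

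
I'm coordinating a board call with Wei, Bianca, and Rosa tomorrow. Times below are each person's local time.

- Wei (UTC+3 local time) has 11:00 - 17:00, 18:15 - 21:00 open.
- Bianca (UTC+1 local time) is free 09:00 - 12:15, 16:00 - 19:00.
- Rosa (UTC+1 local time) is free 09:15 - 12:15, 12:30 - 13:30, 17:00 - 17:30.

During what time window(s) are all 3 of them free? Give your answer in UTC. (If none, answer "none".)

Wei in UTC: 08:00-14:00, 15:15-18:00 (subtract 3h to convert from UTC+3).
Bianca in UTC: 08:00-11:15, 15:00-18:00 (subtract 1h to convert from UTC+1).
Rosa in UTC: 08:15-11:15, 11:30-12:30, 16:00-16:30 (subtract 1h to convert from UTC+1).
Wei ∩ Bianca: 08:00-11:15, 15:15-18:00.
Wei ∩ Bianca ∩ Rosa: 08:15-11:15, 16:00-16:30.

08:15-11:15, 16:00-16:30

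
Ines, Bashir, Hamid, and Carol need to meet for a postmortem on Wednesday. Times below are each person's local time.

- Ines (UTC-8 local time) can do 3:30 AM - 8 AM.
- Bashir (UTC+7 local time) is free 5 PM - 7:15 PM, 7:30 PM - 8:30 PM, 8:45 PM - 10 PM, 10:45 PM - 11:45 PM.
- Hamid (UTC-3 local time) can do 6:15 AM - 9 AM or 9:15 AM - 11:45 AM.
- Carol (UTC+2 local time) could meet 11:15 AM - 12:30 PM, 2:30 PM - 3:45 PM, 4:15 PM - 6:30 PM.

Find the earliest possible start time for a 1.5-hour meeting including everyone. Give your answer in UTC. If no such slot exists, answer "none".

Ines in UTC: 11:30-16:00 (add 8h to convert from UTC-8).
Bashir in UTC: 10:00-12:15, 12:30-13:30, 13:45-15:00, 15:45-16:45 (subtract 7h to convert from UTC+7).
Hamid in UTC: 09:15-12:00, 12:15-14:45 (add 3h to convert from UTC-3).
Carol in UTC: 09:15-10:30, 12:30-13:45, 14:15-16:30 (subtract 2h to convert from UTC+2).
Ines ∩ Bashir: 11:30-12:15, 12:30-13:30, 13:45-15:00, 15:45-16:00.
Ines ∩ Bashir ∩ Hamid: 11:30-12:00, 12:30-13:30, 13:45-14:45.
Ines ∩ Bashir ∩ Hamid ∩ Carol: 12:30-13:30, 14:15-14:45.
No common window is at least 90 minutes long.

none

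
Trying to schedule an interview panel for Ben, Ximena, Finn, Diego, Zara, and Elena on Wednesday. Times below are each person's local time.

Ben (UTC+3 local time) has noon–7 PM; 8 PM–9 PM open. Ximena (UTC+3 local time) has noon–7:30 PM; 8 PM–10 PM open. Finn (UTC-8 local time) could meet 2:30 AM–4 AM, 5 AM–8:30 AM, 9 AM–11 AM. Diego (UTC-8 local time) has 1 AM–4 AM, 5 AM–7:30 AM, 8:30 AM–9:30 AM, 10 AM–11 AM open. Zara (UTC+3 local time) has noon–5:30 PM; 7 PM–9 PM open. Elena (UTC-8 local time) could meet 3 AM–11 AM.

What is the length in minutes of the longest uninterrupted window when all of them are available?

Ben in UTC: 09:00-16:00, 17:00-18:00 (subtract 3h to convert from UTC+3).
Ximena in UTC: 09:00-16:30, 17:00-19:00 (subtract 3h to convert from UTC+3).
Finn in UTC: 10:30-12:00, 13:00-16:30, 17:00-19:00 (add 8h to convert from UTC-8).
Diego in UTC: 09:00-12:00, 13:00-15:30, 16:30-17:30, 18:00-19:00 (add 8h to convert from UTC-8).
Zara in UTC: 09:00-14:30, 16:00-18:00 (subtract 3h to convert from UTC+3).
Elena in UTC: 11:00-19:00 (add 8h to convert from UTC-8).
Ben ∩ Ximena: 09:00-16:00, 17:00-18:00.
Ben ∩ Ximena ∩ Finn: 10:30-12:00, 13:00-16:00, 17:00-18:00.
Ben ∩ Ximena ∩ Finn ∩ Diego: 10:30-12:00, 13:00-15:30, 17:00-17:30.
Ben ∩ Ximena ∩ Finn ∩ Diego ∩ Zara: 10:30-12:00, 13:00-14:30, 17:00-17:30.
Ben ∩ Ximena ∩ Finn ∩ Diego ∩ Zara ∩ Elena: 11:00-12:00, 13:00-14:30, 17:00-17:30.
The longest is 13:00-14:30 at 90 minutes.

90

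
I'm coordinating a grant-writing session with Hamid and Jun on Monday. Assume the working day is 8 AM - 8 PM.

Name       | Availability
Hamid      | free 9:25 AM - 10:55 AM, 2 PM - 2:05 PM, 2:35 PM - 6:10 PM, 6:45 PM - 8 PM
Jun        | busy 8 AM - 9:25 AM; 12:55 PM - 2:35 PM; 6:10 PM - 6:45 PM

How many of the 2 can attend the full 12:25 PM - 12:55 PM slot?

1

Hamid free: 09:25-10:55, 14:00-14:05, 14:35-18:10, 18:45-20:00.
Jun free: 09:25-12:55, 14:35-18:10, 18:45-20:00 (invert busy blocks within the working day).
Jun can make the full 12:25-12:55 slot — that's 1.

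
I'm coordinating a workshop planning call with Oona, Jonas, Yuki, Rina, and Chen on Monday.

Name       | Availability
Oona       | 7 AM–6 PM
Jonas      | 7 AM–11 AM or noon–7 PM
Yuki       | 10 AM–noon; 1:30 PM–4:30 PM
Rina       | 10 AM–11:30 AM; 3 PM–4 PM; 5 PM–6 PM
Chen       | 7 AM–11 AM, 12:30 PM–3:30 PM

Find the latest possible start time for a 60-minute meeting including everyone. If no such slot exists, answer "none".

10:00

Oona ∩ Jonas: 07:00-11:00, 12:00-18:00.
Oona ∩ Jonas ∩ Yuki: 10:00-11:00, 13:30-16:30.
Oona ∩ Jonas ∩ Yuki ∩ Rina: 10:00-11:00, 15:00-16:00.
Oona ∩ Jonas ∩ Yuki ∩ Rina ∩ Chen: 10:00-11:00, 15:00-15:30.
So the common availability across everyone is 10:00-11:00, 15:00-15:30.
The last common window of at least 60 minutes is 10:00-11:00; a 60-minute meeting can start as late as 10:00 and still end by 11:00.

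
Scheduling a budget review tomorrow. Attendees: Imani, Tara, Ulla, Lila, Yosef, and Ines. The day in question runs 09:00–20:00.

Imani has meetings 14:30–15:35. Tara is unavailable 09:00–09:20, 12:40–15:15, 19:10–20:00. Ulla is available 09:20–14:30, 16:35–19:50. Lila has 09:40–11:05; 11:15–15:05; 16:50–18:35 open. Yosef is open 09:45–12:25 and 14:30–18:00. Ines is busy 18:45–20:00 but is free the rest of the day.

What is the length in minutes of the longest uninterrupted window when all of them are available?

Imani free: 09:00-14:30, 15:35-20:00 (invert busy blocks within the working day).
Tara free: 09:20-12:40, 15:15-19:10 (invert busy blocks within the working day).
Ulla free: 09:20-14:30, 16:35-19:50.
Lila free: 09:40-11:05, 11:15-15:05, 16:50-18:35.
Yosef free: 09:45-12:25, 14:30-18:00.
Ines free: 09:00-18:45 (invert busy blocks within the working day).
Imani ∩ Tara: 09:20-12:40, 15:35-19:10.
Imani ∩ Tara ∩ Ulla: 09:20-12:40, 16:35-19:10.
Imani ∩ Tara ∩ Ulla ∩ Lila: 09:40-11:05, 11:15-12:40, 16:50-18:35.
Imani ∩ Tara ∩ Ulla ∩ Lila ∩ Yosef: 09:45-11:05, 11:15-12:25, 16:50-18:00.
Imani ∩ Tara ∩ Ulla ∩ Lila ∩ Yosef ∩ Ines: 09:45-11:05, 11:15-12:25, 16:50-18:00.
So the common availability across everyone is 09:45-11:05, 11:15-12:25, 16:50-18:00.
The longest is 09:45-11:05 at 80 minutes.

80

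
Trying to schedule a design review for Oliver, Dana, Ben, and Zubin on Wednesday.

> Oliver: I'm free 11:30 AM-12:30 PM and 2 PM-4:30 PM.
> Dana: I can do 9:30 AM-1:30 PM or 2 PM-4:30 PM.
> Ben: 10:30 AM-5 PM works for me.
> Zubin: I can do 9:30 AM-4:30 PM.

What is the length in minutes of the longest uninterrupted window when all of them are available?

Oliver ∩ Dana: 11:30-12:30, 14:00-16:30.
Oliver ∩ Dana ∩ Ben: 11:30-12:30, 14:00-16:30.
Oliver ∩ Dana ∩ Ben ∩ Zubin: 11:30-12:30, 14:00-16:30.
The longest is 14:00-16:30 at 150 minutes.

150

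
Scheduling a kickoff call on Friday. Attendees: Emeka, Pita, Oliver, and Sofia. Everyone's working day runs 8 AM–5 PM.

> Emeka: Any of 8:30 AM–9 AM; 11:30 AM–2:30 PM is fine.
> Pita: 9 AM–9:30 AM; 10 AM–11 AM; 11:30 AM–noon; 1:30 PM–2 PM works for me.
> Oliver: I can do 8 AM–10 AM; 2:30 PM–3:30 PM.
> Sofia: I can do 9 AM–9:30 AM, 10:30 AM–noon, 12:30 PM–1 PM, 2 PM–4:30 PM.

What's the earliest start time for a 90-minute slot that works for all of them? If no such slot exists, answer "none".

Emeka ∩ Pita: 11:30-12:00, 13:30-14:00.
Emeka ∩ Pita ∩ Oliver: ∅.
Emeka ∩ Pita ∩ Oliver ∩ Sofia: ∅.
There is no time when everyone is free.
No common window is at least 90 minutes long.

none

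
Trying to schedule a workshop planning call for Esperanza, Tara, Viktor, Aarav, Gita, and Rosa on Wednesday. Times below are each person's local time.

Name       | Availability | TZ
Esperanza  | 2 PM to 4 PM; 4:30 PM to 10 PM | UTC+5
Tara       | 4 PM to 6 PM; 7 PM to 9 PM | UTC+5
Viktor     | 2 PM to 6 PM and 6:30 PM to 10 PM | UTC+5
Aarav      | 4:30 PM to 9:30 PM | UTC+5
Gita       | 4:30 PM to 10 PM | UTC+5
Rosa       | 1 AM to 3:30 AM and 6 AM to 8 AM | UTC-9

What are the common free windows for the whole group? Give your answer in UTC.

Esperanza in UTC: 09:00-11:00, 11:30-17:00 (subtract 5h to convert from UTC+5).
Tara in UTC: 11:00-13:00, 14:00-16:00 (subtract 5h to convert from UTC+5).
Viktor in UTC: 09:00-13:00, 13:30-17:00 (subtract 5h to convert from UTC+5).
Aarav in UTC: 11:30-16:30 (subtract 5h to convert from UTC+5).
Gita in UTC: 11:30-17:00 (subtract 5h to convert from UTC+5).
Rosa in UTC: 10:00-12:30, 15:00-17:00 (add 9h to convert from UTC-9).
Esperanza ∩ Tara: 11:30-13:00, 14:00-16:00.
Esperanza ∩ Tara ∩ Viktor: 11:30-13:00, 14:00-16:00.
Esperanza ∩ Tara ∩ Viktor ∩ Aarav: 11:30-13:00, 14:00-16:00.
Esperanza ∩ Tara ∩ Viktor ∩ Aarav ∩ Gita: 11:30-13:00, 14:00-16:00.
Esperanza ∩ Tara ∩ Viktor ∩ Aarav ∩ Gita ∩ Rosa: 11:30-12:30, 15:00-16:00.

11:30-12:30, 15:00-16:00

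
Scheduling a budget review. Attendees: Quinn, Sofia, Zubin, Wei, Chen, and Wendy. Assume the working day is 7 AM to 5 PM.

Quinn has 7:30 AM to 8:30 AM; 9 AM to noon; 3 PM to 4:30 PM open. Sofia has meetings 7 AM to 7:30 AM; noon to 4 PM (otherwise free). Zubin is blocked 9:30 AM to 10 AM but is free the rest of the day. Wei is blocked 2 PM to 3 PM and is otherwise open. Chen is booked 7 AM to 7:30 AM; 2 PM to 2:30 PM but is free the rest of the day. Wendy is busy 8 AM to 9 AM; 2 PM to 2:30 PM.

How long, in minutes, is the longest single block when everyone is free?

Quinn free: 07:30-08:30, 09:00-12:00, 15:00-16:30.
Sofia free: 07:30-12:00, 16:00-17:00 (invert busy blocks within the working day).
Zubin free: 07:00-09:30, 10:00-17:00 (invert busy blocks within the working day).
Wei free: 07:00-14:00, 15:00-17:00 (invert busy blocks within the working day).
Chen free: 07:30-14:00, 14:30-17:00 (invert busy blocks within the working day).
Wendy free: 07:00-08:00, 09:00-14:00, 14:30-17:00 (invert busy blocks within the working day).
Quinn ∩ Sofia: 07:30-08:30, 09:00-12:00, 16:00-16:30.
Quinn ∩ Sofia ∩ Zubin: 07:30-08:30, 09:00-09:30, 10:00-12:00, 16:00-16:30.
Quinn ∩ Sofia ∩ Zubin ∩ Wei: 07:30-08:30, 09:00-09:30, 10:00-12:00, 16:00-16:30.
Quinn ∩ Sofia ∩ Zubin ∩ Wei ∩ Chen: 07:30-08:30, 09:00-09:30, 10:00-12:00, 16:00-16:30.
Quinn ∩ Sofia ∩ Zubin ∩ Wei ∩ Chen ∩ Wendy: 07:30-08:00, 09:00-09:30, 10:00-12:00, 16:00-16:30.
Those are the intersection windows.
The longest is 10:00-12:00 at 120 minutes.

120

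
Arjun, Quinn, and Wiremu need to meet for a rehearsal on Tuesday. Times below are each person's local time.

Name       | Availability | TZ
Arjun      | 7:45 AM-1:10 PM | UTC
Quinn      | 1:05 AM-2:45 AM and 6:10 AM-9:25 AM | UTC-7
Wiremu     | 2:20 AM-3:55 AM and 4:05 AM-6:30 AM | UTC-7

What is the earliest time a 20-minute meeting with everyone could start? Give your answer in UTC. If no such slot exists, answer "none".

Arjun in UTC: 07:45-13:10.
Quinn in UTC: 08:05-09:45, 13:10-16:25 (add 7h to convert from UTC-7).
Wiremu in UTC: 09:20-10:55, 11:05-13:30 (add 7h to convert from UTC-7).
Arjun ∩ Quinn: 08:05-09:45.
Arjun ∩ Quinn ∩ Wiremu: 09:20-09:45.
The first common window of at least 20 minutes is 09:20-09:45, so the earliest start is 09:20.

09:20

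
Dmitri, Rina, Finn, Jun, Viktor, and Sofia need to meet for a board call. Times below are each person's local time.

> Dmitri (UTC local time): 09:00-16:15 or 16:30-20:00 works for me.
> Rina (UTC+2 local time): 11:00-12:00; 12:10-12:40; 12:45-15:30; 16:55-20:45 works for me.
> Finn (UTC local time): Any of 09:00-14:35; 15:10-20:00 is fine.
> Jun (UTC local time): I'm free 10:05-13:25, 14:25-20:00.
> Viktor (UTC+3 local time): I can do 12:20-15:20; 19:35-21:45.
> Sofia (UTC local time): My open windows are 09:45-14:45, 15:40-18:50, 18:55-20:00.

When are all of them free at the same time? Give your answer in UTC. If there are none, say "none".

10:10-10:40, 10:45-12:20, 16:35-18:45

Dmitri in UTC: 09:00-16:15, 16:30-20:00.
Rina in UTC: 09:00-10:00, 10:10-10:40, 10:45-13:30, 14:55-18:45 (subtract 2h to convert from UTC+2).
Finn in UTC: 09:00-14:35, 15:10-20:00.
Jun in UTC: 10:05-13:25, 14:25-20:00.
Viktor in UTC: 09:20-12:20, 16:35-18:45 (subtract 3h to convert from UTC+3).
Sofia in UTC: 09:45-14:45, 15:40-18:50, 18:55-20:00.
Dmitri ∩ Rina: 09:00-10:00, 10:10-10:40, 10:45-13:30, 14:55-16:15, 16:30-18:45.
Dmitri ∩ Rina ∩ Finn: 09:00-10:00, 10:10-10:40, 10:45-13:30, 15:10-16:15, 16:30-18:45.
Dmitri ∩ Rina ∩ Finn ∩ Jun: 10:10-10:40, 10:45-13:25, 15:10-16:15, 16:30-18:45.
Dmitri ∩ Rina ∩ Finn ∩ Jun ∩ Viktor: 10:10-10:40, 10:45-12:20, 16:35-18:45.
Dmitri ∩ Rina ∩ Finn ∩ Jun ∩ Viktor ∩ Sofia: 10:10-10:40, 10:45-12:20, 16:35-18:45.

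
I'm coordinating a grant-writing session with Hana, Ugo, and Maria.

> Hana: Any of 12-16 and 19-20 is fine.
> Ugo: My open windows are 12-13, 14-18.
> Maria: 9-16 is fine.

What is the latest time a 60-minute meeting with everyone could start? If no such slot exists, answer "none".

15:00

Hana ∩ Ugo: 12:00-13:00, 14:00-16:00.
Hana ∩ Ugo ∩ Maria: 12:00-13:00, 14:00-16:00.
The last common window of at least 60 minutes is 14:00-16:00; a 60-minute meeting can start as late as 15:00 and still end by 16:00.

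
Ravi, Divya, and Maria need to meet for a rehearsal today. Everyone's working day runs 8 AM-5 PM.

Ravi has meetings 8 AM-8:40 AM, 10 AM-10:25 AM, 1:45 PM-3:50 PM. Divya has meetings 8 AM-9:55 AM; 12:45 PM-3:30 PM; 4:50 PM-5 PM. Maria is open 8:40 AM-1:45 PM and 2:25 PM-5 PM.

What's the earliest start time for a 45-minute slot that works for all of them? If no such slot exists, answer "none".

10:25

Ravi free: 08:40-10:00, 10:25-13:45, 15:50-17:00 (invert busy blocks within the working day).
Divya free: 09:55-12:45, 15:30-16:50 (invert busy blocks within the working day).
Maria free: 08:40-13:45, 14:25-17:00.
Ravi ∩ Divya: 09:55-10:00, 10:25-12:45, 15:50-16:50.
Ravi ∩ Divya ∩ Maria: 09:55-10:00, 10:25-12:45, 15:50-16:50.
Those are the intersection windows.
The first common window of at least 45 minutes is 10:25-12:45, so the earliest start is 10:25.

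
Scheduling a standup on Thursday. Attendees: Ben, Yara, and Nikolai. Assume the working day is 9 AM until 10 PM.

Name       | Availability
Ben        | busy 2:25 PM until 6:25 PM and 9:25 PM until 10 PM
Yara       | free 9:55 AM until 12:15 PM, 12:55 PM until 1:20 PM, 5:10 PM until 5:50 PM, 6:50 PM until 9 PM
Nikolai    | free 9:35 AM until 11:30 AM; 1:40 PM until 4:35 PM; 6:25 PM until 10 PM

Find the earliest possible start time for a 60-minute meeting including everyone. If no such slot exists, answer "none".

Ben free: 09:00-14:25, 18:25-21:25 (invert busy blocks within the working day).
Yara free: 09:55-12:15, 12:55-13:20, 17:10-17:50, 18:50-21:00.
Nikolai free: 09:35-11:30, 13:40-16:35, 18:25-22:00.
Ben ∩ Yara: 09:55-12:15, 12:55-13:20, 18:50-21:00.
Ben ∩ Yara ∩ Nikolai: 09:55-11:30, 18:50-21:00.
The first common window of at least 60 minutes is 09:55-11:30, so the earliest start is 09:55.

09:55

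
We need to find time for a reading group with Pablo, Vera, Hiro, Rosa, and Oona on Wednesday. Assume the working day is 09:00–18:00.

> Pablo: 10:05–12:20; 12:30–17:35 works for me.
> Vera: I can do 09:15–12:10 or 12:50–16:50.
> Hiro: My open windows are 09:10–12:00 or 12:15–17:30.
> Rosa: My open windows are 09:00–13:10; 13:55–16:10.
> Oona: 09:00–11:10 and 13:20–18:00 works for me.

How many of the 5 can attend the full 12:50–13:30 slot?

3

Pablo, Vera, and Hiro can make the full 12:50-13:30 slot — that's 3.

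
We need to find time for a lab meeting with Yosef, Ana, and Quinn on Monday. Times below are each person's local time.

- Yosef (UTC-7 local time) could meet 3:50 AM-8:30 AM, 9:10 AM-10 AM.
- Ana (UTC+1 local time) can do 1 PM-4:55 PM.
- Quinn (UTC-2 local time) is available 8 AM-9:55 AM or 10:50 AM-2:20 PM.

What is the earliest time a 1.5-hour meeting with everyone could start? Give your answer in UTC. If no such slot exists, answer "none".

Yosef in UTC: 10:50-15:30, 16:10-17:00 (add 7h to convert from UTC-7).
Ana in UTC: 12:00-15:55 (subtract 1h to convert from UTC+1).
Quinn in UTC: 10:00-11:55, 12:50-16:20 (add 2h to convert from UTC-2).
Yosef ∩ Ana: 12:00-15:30.
Yosef ∩ Ana ∩ Quinn: 12:50-15:30.
The first common window of at least 90 minutes is 12:50-15:30, so the earliest start is 12:50.

12:50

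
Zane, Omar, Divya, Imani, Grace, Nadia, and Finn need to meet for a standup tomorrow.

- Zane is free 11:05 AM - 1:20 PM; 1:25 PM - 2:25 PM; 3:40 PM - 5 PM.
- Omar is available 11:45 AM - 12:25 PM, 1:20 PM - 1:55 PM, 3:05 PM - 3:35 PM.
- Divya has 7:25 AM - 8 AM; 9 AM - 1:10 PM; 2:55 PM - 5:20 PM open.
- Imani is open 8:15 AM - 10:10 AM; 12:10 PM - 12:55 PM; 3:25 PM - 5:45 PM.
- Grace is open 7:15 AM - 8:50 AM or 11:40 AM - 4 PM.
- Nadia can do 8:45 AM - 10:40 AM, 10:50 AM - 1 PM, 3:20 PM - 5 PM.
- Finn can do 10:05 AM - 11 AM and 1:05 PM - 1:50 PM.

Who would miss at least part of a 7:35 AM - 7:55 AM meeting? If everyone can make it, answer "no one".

Finn, Imani, Nadia, Omar, Zane

Zane: not fully free for 07:35-07:55. Omar: not fully free for 07:35-07:55. Divya: free for 07:35-07:55. Imani: not fully free for 07:35-07:55. Grace: free for 07:35-07:55. Nadia: not fully free for 07:35-07:55. Finn: not fully free for 07:35-07:55.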